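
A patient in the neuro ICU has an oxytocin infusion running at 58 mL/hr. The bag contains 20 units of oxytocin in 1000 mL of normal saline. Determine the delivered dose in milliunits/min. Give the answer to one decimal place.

19.3 milliunits/min

Concentration = 20 units ÷ 1000 mL = 0.02 units/mL = 20 milliunits/mL
Drug rate = 58 mL/hr × 20 milliunits/mL = 1160 milliunits/hr
1160 milliunits/hr ÷ 60 min/hr = 19.33333 milliunits/min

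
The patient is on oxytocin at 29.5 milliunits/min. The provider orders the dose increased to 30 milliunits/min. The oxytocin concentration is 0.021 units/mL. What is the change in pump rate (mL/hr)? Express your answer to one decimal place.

1.4 mL/hr

At the current dose:
29.5 milliunits/min × 60 min/hr = 1770 milliunits/hr
Concentration = 0.021 units/mL = 21 milliunits/mL
Rate = 1770 milliunits/hr ÷ 21 milliunits/mL = 84.28571 mL/hr
At the new dose:
30 milliunits/min × 60 min/hr = 1800 milliunits/hr
Rate = 1800 milliunits/hr ÷ 21 milliunits/mL = 85.71429 mL/hr
Change = 85.71429 − 84.28571 = 1.428571 mL/hr → 1.428571 mL/hr increase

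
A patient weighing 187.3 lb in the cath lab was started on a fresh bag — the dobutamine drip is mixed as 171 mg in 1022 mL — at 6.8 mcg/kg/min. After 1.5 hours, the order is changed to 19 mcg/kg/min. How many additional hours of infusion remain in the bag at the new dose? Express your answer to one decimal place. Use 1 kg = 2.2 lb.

1.2 hours

Initial rate:
Weight = 187.3 lb ÷ 2.2 lb/kg = 85.13636 kg
Dose = 6.8 mcg/kg/min × 85.13636 kg = 578.9273 mcg/min
578.9273 mcg/min × 60 min/hr = 34735.64 mcg/hr
Concentration = 171 mg ÷ 1022 mL = 0.167319 mg/mL = 167.319 mcg/mL
Rate = 34735.64 mcg/hr ÷ 167.319 mcg/mL = 207.6013 mL/hr
Volume infused so far = 207.6013 mL/hr × 1.5 hr = 311.4019 mL
Volume remaining = 1022 − 311.4019 = 710.5981 mL
New rate:
Dose = 19 mcg/kg/min × 85.13636 kg = 1617.591 mcg/min
1617.591 mcg/min × 60 min/hr = 97055.45 mcg/hr
Rate = 97055.45 mcg/hr ÷ 167.319 mcg/mL = 580.0624 mL/hr
Time remaining = 710.5981 mL ÷ 580.0624 mL/hr = 1.225037 hr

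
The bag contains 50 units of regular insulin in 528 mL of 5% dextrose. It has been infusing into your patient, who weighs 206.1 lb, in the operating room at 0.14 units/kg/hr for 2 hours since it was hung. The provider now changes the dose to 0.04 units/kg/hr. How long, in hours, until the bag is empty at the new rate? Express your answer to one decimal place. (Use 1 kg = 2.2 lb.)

Initial rate:
Weight = 206.1 lb ÷ 2.2 lb/kg = 93.68182 kg
Dose = 0.14 units/kg/hr × 93.68182 kg = 13.11545 units/hr
Concentration = 50 units ÷ 528 mL = 0.09469697 units/mL
Rate = 13.11545 units/hr ÷ 0.09469697 units/mL = 138.4992 mL/hr
Volume infused so far = 138.4992 mL/hr × 2 hr = 276.9984 mL
Volume remaining = 528 − 276.9984 = 251.0016 mL
New rate:
Dose = 0.04 units/kg/hr × 93.68182 kg = 3.747273 units/hr
Rate = 3.747273 units/hr ÷ 0.09469697 units/mL = 39.5712 mL/hr
Time remaining = 251.0016 mL ÷ 39.5712 mL/hr = 6.343037 hr

6.3 hours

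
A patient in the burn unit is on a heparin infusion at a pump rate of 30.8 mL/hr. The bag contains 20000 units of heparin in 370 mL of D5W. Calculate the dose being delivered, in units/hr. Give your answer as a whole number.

Concentration = 20000 units ÷ 370 mL = 54.05405 units/mL
Drug rate = 30.8 mL/hr × 54.05405 units/mL = 1664.865 units/hr

1665 units/hr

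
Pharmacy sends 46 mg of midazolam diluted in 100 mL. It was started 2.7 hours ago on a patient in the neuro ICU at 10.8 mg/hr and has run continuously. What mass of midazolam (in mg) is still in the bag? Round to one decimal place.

16.8 mg

Concentration = 46 mg ÷ 100 mL = 0.46 mg/mL
Rate = 10.8 mg/hr ÷ 0.46 mg/mL = 23.47826 mL/hr
Volume infused = 23.47826 mL/hr × 2.7 hr = 63.3913 mL
Volume remaining = 100 − 63.3913 = 36.6087 mL
Drug remaining = 36.6087 mL × 0.46 mg/mL = 16.84 mg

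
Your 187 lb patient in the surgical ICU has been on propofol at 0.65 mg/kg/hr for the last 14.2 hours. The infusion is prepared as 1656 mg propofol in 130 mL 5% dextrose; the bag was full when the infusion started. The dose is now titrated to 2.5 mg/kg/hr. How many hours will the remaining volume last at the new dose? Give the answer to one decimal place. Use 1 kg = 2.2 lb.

4.1 hours

Initial rate:
Weight = 187 lb ÷ 2.2 lb/kg = 85 kg
Dose = 0.65 mg/kg/hr × 85 kg = 55.25 mg/hr
Concentration = 1656 mg ÷ 130 mL = 12.73846 mg/mL
Rate = 55.25 mg/hr ÷ 12.73846 mg/mL = 4.337258 mL/hr
Volume infused so far = 4.337258 mL/hr × 14.2 hr = 61.58907 mL
Volume remaining = 130 − 61.58907 = 68.41093 mL
New rate:
Dose = 2.5 mg/kg/hr × 85 kg = 212.5 mg/hr
Rate = 212.5 mg/hr ÷ 12.73846 mg/mL = 16.68176 mL/hr
Time remaining = 68.41093 mL ÷ 16.68176 mL/hr = 4.100941 hr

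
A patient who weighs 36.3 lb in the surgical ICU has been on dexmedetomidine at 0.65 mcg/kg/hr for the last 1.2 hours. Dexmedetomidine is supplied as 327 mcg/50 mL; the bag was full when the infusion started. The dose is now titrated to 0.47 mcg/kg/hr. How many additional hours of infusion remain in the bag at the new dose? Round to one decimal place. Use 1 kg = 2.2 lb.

Initial rate:
Weight = 36.3 lb ÷ 2.2 lb/kg = 16.5 kg
Dose = 0.65 mcg/kg/hr × 16.5 kg = 10.725 mcg/hr
Concentration = 327 mcg ÷ 50 mL = 6.54 mcg/mL
Rate = 10.725 mcg/hr ÷ 6.54 mcg/mL = 1.639908 mL/hr
Volume infused so far = 1.639908 mL/hr × 1.2 hr = 1.96789 mL
Volume remaining = 50 − 1.96789 = 48.03211 mL
New rate:
Dose = 0.47 mcg/kg/hr × 16.5 kg = 7.755 mcg/hr
Rate = 7.755 mcg/hr ÷ 6.54 mcg/mL = 1.18578 mL/hr
Time remaining = 48.03211 mL ÷ 1.18578 mL/hr = 40.50677 hr

40.5 hours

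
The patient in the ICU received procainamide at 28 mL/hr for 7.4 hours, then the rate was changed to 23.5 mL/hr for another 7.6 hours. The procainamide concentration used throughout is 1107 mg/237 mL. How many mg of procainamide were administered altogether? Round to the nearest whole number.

1802 mg

Concentration = 1107 mg ÷ 237 mL = 4.670886 mg/mL
Stage 1: 28 mL/hr × 7.4 hr = 207.2 mL → 207.2 mL × 4.670886 mg/mL = 967.8076 mg
Stage 2: 23.5 mL/hr × 7.6 hr = 178.6 mL → 178.6 mL × 4.670886 mg/mL = 834.2203 mg
Total = 967.8076 + 834.2203 = 1802.028 mg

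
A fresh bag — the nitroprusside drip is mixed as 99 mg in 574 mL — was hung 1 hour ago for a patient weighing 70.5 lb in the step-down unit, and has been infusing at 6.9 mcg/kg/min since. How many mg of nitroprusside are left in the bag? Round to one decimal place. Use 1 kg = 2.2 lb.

85.7 mg

Weight = 70.5 lb ÷ 2.2 lb/kg = 32.04545 kg
Dose = 6.9 mcg/kg/min × 32.04545 kg = 221.1136 mcg/min
221.1136 mcg/min × 60 min/hr = 13266.82 mcg/hr
Concentration = 99 mg ÷ 574 mL = 0.1724739 mg/mL = 172.4739 mcg/mL
Rate = 13266.82 mcg/hr ÷ 172.4739 mcg/mL = 76.92074 mL/hr
Volume infused = 76.92074 mL/hr × 1 hr = 76.92074 mL
Volume remaining = 574 − 76.92074 = 497.0793 mL
Drug remaining = 497.0793 mL × 172.4739 mcg/mL = 85733.18 mcg = 85.73318 mg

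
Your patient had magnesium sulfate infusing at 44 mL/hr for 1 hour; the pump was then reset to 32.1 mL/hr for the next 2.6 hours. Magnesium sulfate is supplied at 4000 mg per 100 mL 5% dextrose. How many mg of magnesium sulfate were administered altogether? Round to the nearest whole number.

5098 mg

Concentration = 4000 mg ÷ 100 mL = 40 mg/mL
Stage 1: 44 mL/hr × 1 hr = 44 mL → 44 mL × 40 mg/mL = 1760 mg
Stage 2: 32.1 mL/hr × 2.6 hr = 83.46 mL → 83.46 mL × 40 mg/mL = 3338.4 mg
Total = 1760 + 3338.4 = 5098.4 mg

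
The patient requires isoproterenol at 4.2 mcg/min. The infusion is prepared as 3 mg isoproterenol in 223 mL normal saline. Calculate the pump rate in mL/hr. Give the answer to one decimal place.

4.2 mcg/min × 60 min/hr = 252 mcg/hr
Concentration = 3 mg ÷ 223 mL = 0.01345291 mg/mL = 13.45291 mcg/mL
Rate = 252 mcg/hr ÷ 13.45291 mcg/mL = 18.732 mL/hr

18.7 mL/hr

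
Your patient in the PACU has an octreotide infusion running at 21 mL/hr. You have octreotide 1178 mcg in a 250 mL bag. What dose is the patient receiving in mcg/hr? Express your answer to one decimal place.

99.0 mcg/hr

Concentration = 1178 mcg ÷ 250 mL = 4.712 mcg/mL
Drug rate = 21 mL/hr × 4.712 mcg/mL = 98.952 mcg/hr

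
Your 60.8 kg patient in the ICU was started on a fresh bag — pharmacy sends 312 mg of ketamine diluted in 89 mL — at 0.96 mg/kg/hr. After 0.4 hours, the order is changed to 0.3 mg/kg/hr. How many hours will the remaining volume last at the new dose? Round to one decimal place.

15.8 hours

Initial rate:
Dose = 0.96 mg/kg/hr × 60.8 kg = 58.368 mg/hr
Concentration = 312 mg ÷ 89 mL = 3.505618 mg/mL
Rate = 58.368 mg/hr ÷ 3.505618 mg/mL = 16.64985 mL/hr
Volume infused so far = 16.64985 mL/hr × 0.4 hr = 6.659938 mL
Volume remaining = 89 − 6.659938 = 82.34006 mL
New rate:
Dose = 0.3 mg/kg/hr × 60.8 kg = 18.24 mg/hr
Rate = 18.24 mg/hr ÷ 3.505618 mg/mL = 5.203077 mL/hr
Time remaining = 82.34006 mL ÷ 5.203077 mL/hr = 15.82526 hr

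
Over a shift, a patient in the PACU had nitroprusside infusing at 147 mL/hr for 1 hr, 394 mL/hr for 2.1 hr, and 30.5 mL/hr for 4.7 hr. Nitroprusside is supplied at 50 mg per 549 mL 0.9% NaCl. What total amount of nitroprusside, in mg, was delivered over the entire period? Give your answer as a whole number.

Concentration = 50 mg ÷ 549 mL = 0.09107468 mg/mL
Stage 1: 147 mL/hr × 1 hr = 147 mL → 147 mL × 0.09107468 mg/mL = 13.38798 mg
Stage 2: 394 mL/hr × 2.1 hr = 827.4 mL → 827.4 mL × 0.09107468 mg/mL = 75.35519 mg
Stage 3: 30.5 mL/hr × 4.7 hr = 143.35 mL → 143.35 mL × 0.09107468 mg/mL = 13.05556 mg
Total = 13.38798 + 75.35519 + 13.05556 = 101.7987 mg

102 mg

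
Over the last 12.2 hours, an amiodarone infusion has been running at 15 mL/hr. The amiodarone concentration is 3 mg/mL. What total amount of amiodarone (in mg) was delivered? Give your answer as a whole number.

Drug rate = 15 mL/hr × 3 mg/mL = 45 mg/hr
Total = 45 mg/hr × 12.2 hr = 549 mg

549 mg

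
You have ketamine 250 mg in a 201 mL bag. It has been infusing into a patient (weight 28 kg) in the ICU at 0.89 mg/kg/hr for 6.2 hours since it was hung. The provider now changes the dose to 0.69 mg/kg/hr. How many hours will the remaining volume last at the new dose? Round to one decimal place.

Initial rate:
Dose = 0.89 mg/kg/hr × 28 kg = 24.92 mg/hr
Concentration = 250 mg ÷ 201 mL = 1.243781 mg/mL
Rate = 24.92 mg/hr ÷ 1.243781 mg/mL = 20.03568 mL/hr
Volume infused so far = 20.03568 mL/hr × 6.2 hr = 124.2212 mL
Volume remaining = 201 − 124.2212 = 76.77878 mL
New rate:
Dose = 0.69 mg/kg/hr × 28 kg = 19.32 mg/hr
Rate = 19.32 mg/hr ÷ 1.243781 mg/mL = 15.53328 mL/hr
Time remaining = 76.77878 mL ÷ 15.53328 mL/hr = 4.942857 hr

4.9 hours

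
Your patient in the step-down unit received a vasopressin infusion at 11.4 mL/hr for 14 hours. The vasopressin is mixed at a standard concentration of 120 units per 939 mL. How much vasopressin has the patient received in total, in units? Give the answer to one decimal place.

20.4 units

Concentration = 120 units ÷ 939 mL = 0.1277955 units/mL
Drug rate = 11.4 mL/hr × 0.1277955 units/mL = 1.456869 units/hr
Total = 1.456869 units/hr × 14 hr = 20.39617 units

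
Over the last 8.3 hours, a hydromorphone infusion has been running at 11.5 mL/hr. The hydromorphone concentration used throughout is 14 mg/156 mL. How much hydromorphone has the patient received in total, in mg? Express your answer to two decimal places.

Concentration = 14 mg ÷ 156 mL = 0.08974359 mg/mL
Drug rate = 11.5 mL/hr × 0.08974359 mg/mL = 1.032051 mg/hr
Total = 1.032051 mg/hr × 8.3 hr = 8.566026 mg

8.57 mg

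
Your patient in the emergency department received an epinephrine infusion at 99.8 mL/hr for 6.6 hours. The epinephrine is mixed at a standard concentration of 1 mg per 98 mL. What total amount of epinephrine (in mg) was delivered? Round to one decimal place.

6.7 mg

Concentration = 1 mg ÷ 98 mL = 0.01020408 mg/mL = 10.20408 mcg/mL
Drug rate = 99.8 mL/hr × 10.20408 mcg/mL = 1018.367 mcg/hr
Total = 1018.367 mcg/hr × 6.6 hr = 6721.224 mcg = 6.721224 mg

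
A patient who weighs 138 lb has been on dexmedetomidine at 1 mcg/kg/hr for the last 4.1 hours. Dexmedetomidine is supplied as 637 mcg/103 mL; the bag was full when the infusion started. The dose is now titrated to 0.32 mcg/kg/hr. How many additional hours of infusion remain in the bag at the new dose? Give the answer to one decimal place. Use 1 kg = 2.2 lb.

Initial rate:
Weight = 138 lb ÷ 2.2 lb/kg = 62.72727 kg
Dose = 1 mcg/kg/hr × 62.72727 kg = 62.72727 mcg/hr
Concentration = 637 mcg ÷ 103 mL = 6.184466 mcg/mL
Rate = 62.72727 mcg/hr ÷ 6.184466 mcg/mL = 10.14271 mL/hr
Volume infused so far = 10.14271 mL/hr × 4.1 hr = 41.58513 mL
Volume remaining = 103 − 41.58513 = 61.41487 mL
New rate:
Dose = 0.32 mcg/kg/hr × 62.72727 kg = 20.07273 mcg/hr
Rate = 20.07273 mcg/hr ÷ 6.184466 mcg/mL = 3.245669 mL/hr
Time remaining = 61.41487 mL ÷ 3.245669 mL/hr = 18.9221 hr

18.9 hours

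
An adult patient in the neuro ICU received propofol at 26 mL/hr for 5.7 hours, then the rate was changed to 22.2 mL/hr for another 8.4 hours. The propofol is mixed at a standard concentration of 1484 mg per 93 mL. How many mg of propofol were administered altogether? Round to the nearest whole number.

Concentration = 1484 mg ÷ 93 mL = 15.95699 mg/mL
Stage 1: 26 mL/hr × 5.7 hr = 148.2 mL → 148.2 mL × 15.95699 mg/mL = 2364.826 mg
Stage 2: 22.2 mL/hr × 8.4 hr = 186.48 mL → 186.48 mL × 15.95699 mg/mL = 2975.659 mg
Total = 2364.826 + 2975.659 = 5340.485 mg

5340 mg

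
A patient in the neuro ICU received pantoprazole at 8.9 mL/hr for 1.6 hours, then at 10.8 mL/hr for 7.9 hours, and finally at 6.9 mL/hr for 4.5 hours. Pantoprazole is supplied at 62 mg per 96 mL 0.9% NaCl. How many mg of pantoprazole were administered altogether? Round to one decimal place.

Concentration = 62 mg ÷ 96 mL = 0.6458333 mg/mL
Stage 1: 8.9 mL/hr × 1.6 hr = 14.24 mL → 14.24 mL × 0.6458333 mg/mL = 9.196667 mg
Stage 2: 10.8 mL/hr × 7.9 hr = 85.32 mL → 85.32 mL × 0.6458333 mg/mL = 55.1025 mg
Stage 3: 6.9 mL/hr × 4.5 hr = 31.05 mL → 31.05 mL × 0.6458333 mg/mL = 20.05313 mg
Total = 9.196667 + 55.1025 + 20.05313 = 84.35229 mg

84.4 mg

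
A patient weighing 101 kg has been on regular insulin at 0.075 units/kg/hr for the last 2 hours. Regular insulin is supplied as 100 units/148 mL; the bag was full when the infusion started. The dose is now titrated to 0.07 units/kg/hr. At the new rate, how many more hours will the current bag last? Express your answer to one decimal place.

Initial rate:
Dose = 0.075 units/kg/hr × 101 kg = 7.575 units/hr
Concentration = 100 units ÷ 148 mL = 0.6756757 units/mL
Rate = 7.575 units/hr ÷ 0.6756757 units/mL = 11.211 mL/hr
Volume infused so far = 11.211 mL/hr × 2 hr = 22.422 mL
Volume remaining = 148 − 22.422 = 125.578 mL
New rate:
Dose = 0.07 units/kg/hr × 101 kg = 7.07 units/hr
Rate = 7.07 units/hr ÷ 0.6756757 units/mL = 10.4636 mL/hr
Time remaining = 125.578 mL ÷ 10.4636 mL/hr = 12.00141 hr

12.0 hours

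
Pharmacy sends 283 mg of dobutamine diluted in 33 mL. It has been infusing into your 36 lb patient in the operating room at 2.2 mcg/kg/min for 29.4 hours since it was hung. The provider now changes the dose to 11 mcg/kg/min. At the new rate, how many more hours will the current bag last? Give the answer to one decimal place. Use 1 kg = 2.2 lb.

20.3 hours

Initial rate:
Weight = 36 lb ÷ 2.2 lb/kg = 16.36364 kg
Dose = 2.2 mcg/kg/min × 16.36364 kg = 36 mcg/min
36 mcg/min × 60 min/hr = 2160 mcg/hr
Concentration = 283 mg ÷ 33 mL = 8.575758 mg/mL = 8575.758 mcg/mL
Rate = 2160 mcg/hr ÷ 8575.758 mcg/mL = 0.2518728 mL/hr
Volume infused so far = 0.2518728 mL/hr × 29.4 hr = 7.40506 mL
Volume remaining = 33 − 7.40506 = 25.59494 mL
New rate:
Dose = 11 mcg/kg/min × 16.36364 kg = 180 mcg/min
180 mcg/min × 60 min/hr = 10800 mcg/hr
Rate = 10800 mcg/hr ÷ 8575.758 mcg/mL = 1.259364 mL/hr
Time remaining = 25.59494 mL ÷ 1.259364 mL/hr = 20.3237 hr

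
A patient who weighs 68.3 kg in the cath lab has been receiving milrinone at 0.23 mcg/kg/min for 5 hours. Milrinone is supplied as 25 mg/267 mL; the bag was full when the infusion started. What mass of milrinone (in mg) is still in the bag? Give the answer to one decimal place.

Dose = 0.23 mcg/kg/min × 68.3 kg = 15.709 mcg/min
15.709 mcg/min × 60 min/hr = 942.54 mcg/hr
Concentration = 25 mg ÷ 267 mL = 0.09363296 mg/mL = 93.63296 mcg/mL
Rate = 942.54 mcg/hr ÷ 93.63296 mcg/mL = 10.06633 mL/hr
Volume infused = 10.06633 mL/hr × 5 hr = 50.33164 mL
Volume remaining = 267 − 50.33164 = 216.6684 mL
Drug remaining = 216.6684 mL × 93.63296 mcg/mL = 20287.3 mcg = 20.2873 mg

20.3 mg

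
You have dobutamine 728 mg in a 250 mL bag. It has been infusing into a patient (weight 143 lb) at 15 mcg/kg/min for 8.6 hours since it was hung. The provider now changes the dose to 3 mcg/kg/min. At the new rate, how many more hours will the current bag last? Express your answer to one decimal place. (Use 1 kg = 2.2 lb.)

Initial rate:
Weight = 143 lb ÷ 2.2 lb/kg = 65 kg
Dose = 15 mcg/kg/min × 65 kg = 975 mcg/min
975 mcg/min × 60 min/hr = 58500 mcg/hr
Concentration = 728 mg ÷ 250 mL = 2.912 mg/mL = 2912 mcg/mL
Rate = 58500 mcg/hr ÷ 2912 mcg/mL = 20.08929 mL/hr
Volume infused so far = 20.08929 mL/hr × 8.6 hr = 172.7679 mL
Volume remaining = 250 − 172.7679 = 77.23214 mL
New rate:
Dose = 3 mcg/kg/min × 65 kg = 195 mcg/min
195 mcg/min × 60 min/hr = 11700 mcg/hr
Rate = 11700 mcg/hr ÷ 2912 mcg/mL = 4.017857 mL/hr
Time remaining = 77.23214 mL ÷ 4.017857 mL/hr = 19.22222 hr

19.2 hours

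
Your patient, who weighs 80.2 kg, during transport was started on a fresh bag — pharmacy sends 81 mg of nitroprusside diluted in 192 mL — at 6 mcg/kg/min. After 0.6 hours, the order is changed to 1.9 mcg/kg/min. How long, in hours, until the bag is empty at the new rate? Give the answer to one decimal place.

Initial rate:
Dose = 6 mcg/kg/min × 80.2 kg = 481.2 mcg/min
481.2 mcg/min × 60 min/hr = 28872 mcg/hr
Concentration = 81 mg ÷ 192 mL = 0.421875 mg/mL = 421.875 mcg/mL
Rate = 28872 mcg/hr ÷ 421.875 mcg/mL = 68.43733 mL/hr
Volume infused so far = 68.43733 mL/hr × 0.6 hr = 41.0624 mL
Volume remaining = 192 − 41.0624 = 150.9376 mL
New rate:
Dose = 1.9 mcg/kg/min × 80.2 kg = 152.38 mcg/min
152.38 mcg/min × 60 min/hr = 9142.8 mcg/hr
Rate = 9142.8 mcg/hr ÷ 421.875 mcg/mL = 21.67182 mL/hr
Time remaining = 150.9376 mL ÷ 21.67182 mL/hr = 6.964694 hr

7.0 hours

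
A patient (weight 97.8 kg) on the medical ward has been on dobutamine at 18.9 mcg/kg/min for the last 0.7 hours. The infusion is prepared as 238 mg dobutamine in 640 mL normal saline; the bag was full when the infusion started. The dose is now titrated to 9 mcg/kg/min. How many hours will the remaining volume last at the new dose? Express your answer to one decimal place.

3.0 hours

Initial rate:
Dose = 18.9 mcg/kg/min × 97.8 kg = 1848.42 mcg/min
1848.42 mcg/min × 60 min/hr = 110905.2 mcg/hr
Concentration = 238 mg ÷ 640 mL = 0.371875 mg/mL = 371.875 mcg/mL
Rate = 110905.2 mcg/hr ÷ 371.875 mcg/mL = 298.2325 mL/hr
Volume infused so far = 298.2325 mL/hr × 0.7 hr = 208.7627 mL
Volume remaining = 640 − 208.7627 = 431.2373 mL
New rate:
Dose = 9 mcg/kg/min × 97.8 kg = 880.2 mcg/min
880.2 mcg/min × 60 min/hr = 52812 mcg/hr
Rate = 52812 mcg/hr ÷ 371.875 mcg/mL = 142.0155 mL/hr
Time remaining = 431.2373 mL ÷ 142.0155 mL/hr = 3.036552 hr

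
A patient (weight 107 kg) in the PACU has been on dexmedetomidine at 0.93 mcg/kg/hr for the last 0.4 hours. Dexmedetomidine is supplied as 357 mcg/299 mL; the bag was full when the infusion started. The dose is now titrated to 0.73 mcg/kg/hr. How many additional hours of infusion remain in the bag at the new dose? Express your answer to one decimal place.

Initial rate:
Dose = 0.93 mcg/kg/hr × 107 kg = 99.51 mcg/hr
Concentration = 357 mcg ÷ 299 mL = 1.19398 mcg/mL
Rate = 99.51 mcg/hr ÷ 1.19398 mcg/mL = 83.34311 mL/hr
Volume infused so far = 83.34311 mL/hr × 0.4 hr = 33.33724 mL
Volume remaining = 299 − 33.33724 = 265.6628 mL
New rate:
Dose = 0.73 mcg/kg/hr × 107 kg = 78.11 mcg/hr
Rate = 78.11 mcg/hr ÷ 1.19398 mcg/mL = 65.41986 mL/hr
Time remaining = 265.6628 mL ÷ 65.41986 mL/hr = 4.060888 hr

4.1 hours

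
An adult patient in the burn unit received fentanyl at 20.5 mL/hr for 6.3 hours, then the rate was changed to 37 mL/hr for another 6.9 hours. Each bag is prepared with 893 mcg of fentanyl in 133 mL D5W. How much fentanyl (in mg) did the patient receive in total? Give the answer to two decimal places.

2.58 mg

Concentration = 893 mcg ÷ 133 mL = 6.714286 mcg/mL
Stage 1: 20.5 mL/hr × 6.3 hr = 129.15 mL → 129.15 mL × 6.714286 mcg/mL = 867.15 mcg
Stage 2: 37 mL/hr × 6.9 hr = 255.3 mL → 255.3 mL × 6.714286 mcg/mL = 1714.157 mcg
Total = 867.15 + 1714.157 = 2581.307 mcg = 2.581307 mg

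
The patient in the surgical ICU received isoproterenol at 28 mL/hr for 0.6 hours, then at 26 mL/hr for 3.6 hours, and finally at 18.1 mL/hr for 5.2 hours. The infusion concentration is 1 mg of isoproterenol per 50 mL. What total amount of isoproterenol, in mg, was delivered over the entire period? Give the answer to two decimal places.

4.09 mg

Concentration = 1 mg ÷ 50 mL = 0.02 mg/mL
Stage 1: 28 mL/hr × 0.6 hr = 16.8 mL → 16.8 mL × 0.02 mg/mL = 0.336 mg
Stage 2: 26 mL/hr × 3.6 hr = 93.6 mL → 93.6 mL × 0.02 mg/mL = 1.872 mg
Stage 3: 18.1 mL/hr × 5.2 hr = 94.12 mL → 94.12 mL × 0.02 mg/mL = 1.8824 mg
Total = 0.336 + 1.872 + 1.8824 = 4.0904 mg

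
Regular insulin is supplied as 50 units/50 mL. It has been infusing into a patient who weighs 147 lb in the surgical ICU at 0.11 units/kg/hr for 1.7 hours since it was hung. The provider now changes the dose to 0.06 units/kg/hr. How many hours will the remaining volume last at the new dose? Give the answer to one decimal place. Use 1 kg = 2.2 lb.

Initial rate:
Weight = 147 lb ÷ 2.2 lb/kg = 66.81818 kg
Dose = 0.11 units/kg/hr × 66.81818 kg = 7.35 units/hr
Concentration = 50 units ÷ 50 mL = 1 units/mL
Rate = 7.35 units/hr ÷ 1 units/mL = 7.35 mL/hr
Volume infused so far = 7.35 mL/hr × 1.7 hr = 12.495 mL
Volume remaining = 50 − 12.495 = 37.505 mL
New rate:
Dose = 0.06 units/kg/hr × 66.81818 kg = 4.009091 units/hr
Rate = 4.009091 units/hr ÷ 1 units/mL = 4.009091 mL/hr
Time remaining = 37.505 mL ÷ 4.009091 mL/hr = 9.354989 hr

9.4 hours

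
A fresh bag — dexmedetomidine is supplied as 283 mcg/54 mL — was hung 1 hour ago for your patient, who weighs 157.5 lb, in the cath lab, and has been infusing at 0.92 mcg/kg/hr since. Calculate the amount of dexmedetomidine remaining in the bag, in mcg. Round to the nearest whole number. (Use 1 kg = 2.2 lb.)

Weight = 157.5 lb ÷ 2.2 lb/kg = 71.59091 kg
Dose = 0.92 mcg/kg/hr × 71.59091 kg = 65.86364 mcg/hr
Concentration = 283 mcg ÷ 54 mL = 5.240741 mcg/mL
Rate = 65.86364 mcg/hr ÷ 5.240741 mcg/mL = 12.56762 mL/hr
Volume infused = 12.56762 mL/hr × 1 hr = 12.56762 mL
Volume remaining = 54 − 12.56762 = 41.43238 mL
Drug remaining = 41.43238 mL × 5.240741 mcg/mL = 217.1364 mcg

217 mcg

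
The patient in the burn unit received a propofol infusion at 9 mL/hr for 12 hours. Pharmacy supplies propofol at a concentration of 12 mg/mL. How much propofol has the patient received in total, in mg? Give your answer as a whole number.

1296 mg

Drug rate = 9 mL/hr × 12 mg/mL = 108 mg/hr
Total = 108 mg/hr × 12 hr = 1296 mg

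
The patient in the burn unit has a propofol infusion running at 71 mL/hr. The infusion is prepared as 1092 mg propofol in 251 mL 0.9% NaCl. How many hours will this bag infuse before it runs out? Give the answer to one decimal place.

Duration = 251 mL ÷ 71 mL/hr = 3.535211 hr

3.5 hours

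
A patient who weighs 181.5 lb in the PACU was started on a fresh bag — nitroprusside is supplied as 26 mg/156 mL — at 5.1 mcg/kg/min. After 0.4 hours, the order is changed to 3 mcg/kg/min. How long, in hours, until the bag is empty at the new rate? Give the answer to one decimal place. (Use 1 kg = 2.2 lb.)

Initial rate:
Weight = 181.5 lb ÷ 2.2 lb/kg = 82.5 kg
Dose = 5.1 mcg/kg/min × 82.5 kg = 420.75 mcg/min
420.75 mcg/min × 60 min/hr = 25245 mcg/hr
Concentration = 26 mg ÷ 156 mL = 0.1666667 mg/mL = 166.6667 mcg/mL
Rate = 25245 mcg/hr ÷ 166.6667 mcg/mL = 151.47 mL/hr
Volume infused so far = 151.47 mL/hr × 0.4 hr = 60.588 mL
Volume remaining = 156 − 60.588 = 95.412 mL
New rate:
Dose = 3 mcg/kg/min × 82.5 kg = 247.5 mcg/min
247.5 mcg/min × 60 min/hr = 14850 mcg/hr
Rate = 14850 mcg/hr ÷ 166.6667 mcg/mL = 89.1 mL/hr
Time remaining = 95.412 mL ÷ 89.1 mL/hr = 1.070842 hr

1.1 hours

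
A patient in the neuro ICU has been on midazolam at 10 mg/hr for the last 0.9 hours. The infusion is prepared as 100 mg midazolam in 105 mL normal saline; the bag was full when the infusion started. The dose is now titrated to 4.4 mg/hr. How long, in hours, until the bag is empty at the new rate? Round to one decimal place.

20.7 hours

Initial rate:
Concentration = 100 mg ÷ 105 mL = 0.952381 mg/mL
Rate = 10 mg/hr ÷ 0.952381 mg/mL = 10.5 mL/hr
Volume infused so far = 10.5 mL/hr × 0.9 hr = 9.45 mL
Volume remaining = 105 − 9.45 = 95.55 mL
New rate:
Rate = 4.4 mg/hr ÷ 0.952381 mg/mL = 4.62 mL/hr
Time remaining = 95.55 mL ÷ 4.62 mL/hr = 20.68182 hr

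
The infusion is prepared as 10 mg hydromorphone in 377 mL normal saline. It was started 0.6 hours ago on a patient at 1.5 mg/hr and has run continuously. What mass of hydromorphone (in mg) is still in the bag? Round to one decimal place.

Concentration = 10 mg ÷ 377 mL = 0.0265252 mg/mL
Rate = 1.5 mg/hr ÷ 0.0265252 mg/mL = 56.55 mL/hr
Volume infused = 56.55 mL/hr × 0.6 hr = 33.93 mL
Volume remaining = 377 − 33.93 = 343.07 mL
Drug remaining = 343.07 mL × 0.0265252 mg/mL = 9.1 mg

9.1 mg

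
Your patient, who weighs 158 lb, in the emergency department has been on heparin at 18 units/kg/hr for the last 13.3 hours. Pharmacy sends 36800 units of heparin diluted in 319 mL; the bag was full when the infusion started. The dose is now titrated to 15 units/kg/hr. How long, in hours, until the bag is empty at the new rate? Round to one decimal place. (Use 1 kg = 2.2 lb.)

Initial rate:
Weight = 158 lb ÷ 2.2 lb/kg = 71.81818 kg
Dose = 18 units/kg/hr × 71.81818 kg = 1292.727 units/hr
Concentration = 36800 units ÷ 319 mL = 115.3605 units/mL
Rate = 1292.727 units/hr ÷ 115.3605 units/mL = 11.20598 mL/hr
Volume infused so far = 11.20598 mL/hr × 13.3 hr = 149.0395 mL
Volume remaining = 319 − 149.0395 = 169.9605 mL
New rate:
Dose = 15 units/kg/hr × 71.81818 kg = 1077.273 units/hr
Rate = 1077.273 units/hr ÷ 115.3605 units/mL = 9.338315 mL/hr
Time remaining = 169.9605 mL ÷ 9.338315 mL/hr = 18.20034 hr

18.2 hours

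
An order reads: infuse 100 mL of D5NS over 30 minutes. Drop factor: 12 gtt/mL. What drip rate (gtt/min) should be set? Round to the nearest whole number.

100 mL ÷ (30 min) = 3.333333 mL/min
3.333333 mL/min × 12 gtt/mL = 40 gtt/min

40 gtt/min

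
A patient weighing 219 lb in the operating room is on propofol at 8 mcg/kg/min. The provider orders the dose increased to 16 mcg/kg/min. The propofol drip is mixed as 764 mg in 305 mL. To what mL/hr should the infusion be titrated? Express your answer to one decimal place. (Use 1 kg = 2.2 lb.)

Weight = 219 lb ÷ 2.2 lb/kg = 99.54545 kg
Dose = 16 mcg/kg/min × 99.54545 kg = 1592.727 mcg/min
1592.727 mcg/min × 60 min/hr = 95563.64 mcg/hr
Concentration = 764 mg ÷ 305 mL = 2.504918 mg/mL = 2504.918 mcg/mL
Rate = 95563.64 mcg/hr ÷ 2504.918 mcg/mL = 38.1504 mL/hr

38.2 mL/hr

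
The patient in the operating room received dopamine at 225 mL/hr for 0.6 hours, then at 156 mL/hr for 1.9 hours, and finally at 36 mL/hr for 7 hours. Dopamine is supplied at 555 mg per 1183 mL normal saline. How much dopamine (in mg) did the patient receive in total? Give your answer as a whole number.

321 mg

Concentration = 555 mg ÷ 1183 mL = 0.4691462 mg/mL
Stage 1: 225 mL/hr × 0.6 hr = 135 mL → 135 mL × 0.4691462 mg/mL = 63.33474 mg
Stage 2: 156 mL/hr × 1.9 hr = 296.4 mL → 296.4 mL × 0.4691462 mg/mL = 139.0549 mg
Stage 3: 36 mL/hr × 7 hr = 252 mL → 252 mL × 0.4691462 mg/mL = 118.2249 mg
Total = 63.33474 + 139.0549 + 118.2249 = 320.6145 mg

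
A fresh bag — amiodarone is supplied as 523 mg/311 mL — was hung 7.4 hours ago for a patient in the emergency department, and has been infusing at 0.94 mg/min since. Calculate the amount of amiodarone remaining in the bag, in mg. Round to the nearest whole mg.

0.94 mg/min × 60 min/hr = 56.4 mg/hr
Concentration = 523 mg ÷ 311 mL = 1.681672 mg/mL
Rate = 56.4 mg/hr ÷ 1.681672 mg/mL = 33.53805 mL/hr
Volume infused = 33.53805 mL/hr × 7.4 hr = 248.1816 mL
Volume remaining = 311 − 248.1816 = 62.81843 mL
Drug remaining = 62.81843 mL × 1.681672 mg/mL = 105.64 mg

106 mg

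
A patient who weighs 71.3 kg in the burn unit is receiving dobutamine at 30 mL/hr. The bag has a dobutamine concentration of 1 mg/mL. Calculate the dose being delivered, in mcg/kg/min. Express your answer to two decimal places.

7.01 mcg/kg/min

Concentration = 1 mg/mL = 1000 mcg/mL
Drug rate = 30 mL/hr × 1000 mcg/mL = 30000 mcg/hr
30000 mcg/hr ÷ 60 min/hr = 500 mcg/min
500 mcg/min ÷ 71.3 kg = 7.012623 mcg/kg/min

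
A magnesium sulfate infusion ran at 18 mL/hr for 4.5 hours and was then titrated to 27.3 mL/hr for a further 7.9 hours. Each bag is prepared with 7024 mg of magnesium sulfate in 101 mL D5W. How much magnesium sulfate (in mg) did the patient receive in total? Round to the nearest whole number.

Concentration = 7024 mg ÷ 101 mL = 69.54455 mg/mL
Stage 1: 18 mL/hr × 4.5 hr = 81 mL → 81 mL × 69.54455 mg/mL = 5633.109 mg
Stage 2: 27.3 mL/hr × 7.9 hr = 215.67 mL → 215.67 mL × 69.54455 mg/mL = 14998.67 mg
Total = 5633.109 + 14998.67 = 20631.78 mg

20632 mg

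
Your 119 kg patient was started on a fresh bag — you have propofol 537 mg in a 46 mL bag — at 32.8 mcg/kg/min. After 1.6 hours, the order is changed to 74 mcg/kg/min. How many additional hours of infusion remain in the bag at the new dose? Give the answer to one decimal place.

0.3 hours

Initial rate:
Dose = 32.8 mcg/kg/min × 119 kg = 3903.2 mcg/min
3903.2 mcg/min × 60 min/hr = 234192 mcg/hr
Concentration = 537 mg ÷ 46 mL = 11.67391 mg/mL = 11673.91 mcg/mL
Rate = 234192 mcg/hr ÷ 11673.91 mcg/mL = 20.06114 mL/hr
Volume infused so far = 20.06114 mL/hr × 1.6 hr = 32.09782 mL
Volume remaining = 46 − 32.09782 = 13.90218 mL
New rate:
Dose = 74 mcg/kg/min × 119 kg = 8806 mcg/min
8806 mcg/min × 60 min/hr = 528360 mcg/hr
Rate = 528360 mcg/hr ÷ 11673.91 mcg/mL = 45.25989 mL/hr
Time remaining = 13.90218 mL ÷ 45.25989 mL/hr = 0.3071633 hr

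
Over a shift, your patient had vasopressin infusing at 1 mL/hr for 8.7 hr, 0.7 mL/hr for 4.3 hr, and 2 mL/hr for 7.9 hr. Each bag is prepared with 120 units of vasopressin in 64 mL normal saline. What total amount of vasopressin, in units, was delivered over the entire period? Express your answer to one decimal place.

51.6 units

Concentration = 120 units ÷ 64 mL = 1.875 units/mL
Stage 1: 1 mL/hr × 8.7 hr = 8.7 mL → 8.7 mL × 1.875 units/mL = 16.3125 units
Stage 2: 0.7 mL/hr × 4.3 hr = 3.01 mL → 3.01 mL × 1.875 units/mL = 5.64375 units
Stage 3: 2 mL/hr × 7.9 hr = 15.8 mL → 15.8 mL × 1.875 units/mL = 29.625 units
Total = 16.3125 + 5.64375 + 29.625 = 51.58125 units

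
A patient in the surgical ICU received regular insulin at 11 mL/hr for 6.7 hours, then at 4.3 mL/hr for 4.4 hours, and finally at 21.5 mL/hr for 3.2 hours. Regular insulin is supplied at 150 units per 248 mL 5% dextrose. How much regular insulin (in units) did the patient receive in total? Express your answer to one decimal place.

Concentration = 150 units ÷ 248 mL = 0.6048387 units/mL
Stage 1: 11 mL/hr × 6.7 hr = 73.7 mL → 73.7 mL × 0.6048387 units/mL = 44.57661 units
Stage 2: 4.3 mL/hr × 4.4 hr = 18.92 mL → 18.92 mL × 0.6048387 units/mL = 11.44355 units
Stage 3: 21.5 mL/hr × 3.2 hr = 68.8 mL → 68.8 mL × 0.6048387 units/mL = 41.6129 units
Total = 44.57661 + 11.44355 + 41.6129 = 97.63306 units

97.6 units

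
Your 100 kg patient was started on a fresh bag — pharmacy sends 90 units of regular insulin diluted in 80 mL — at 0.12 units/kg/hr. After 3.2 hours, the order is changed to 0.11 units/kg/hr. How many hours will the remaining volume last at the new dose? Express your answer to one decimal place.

4.7 hours

Initial rate:
Dose = 0.12 units/kg/hr × 100 kg = 12 units/hr
Concentration = 90 units ÷ 80 mL = 1.125 units/mL
Rate = 12 units/hr ÷ 1.125 units/mL = 10.66667 mL/hr
Volume infused so far = 10.66667 mL/hr × 3.2 hr = 34.13333 mL
Volume remaining = 80 − 34.13333 = 45.86667 mL
New rate:
Dose = 0.11 units/kg/hr × 100 kg = 11 units/hr
Rate = 11 units/hr ÷ 1.125 units/mL = 9.777778 mL/hr
Time remaining = 45.86667 mL ÷ 9.777778 mL/hr = 4.690909 hr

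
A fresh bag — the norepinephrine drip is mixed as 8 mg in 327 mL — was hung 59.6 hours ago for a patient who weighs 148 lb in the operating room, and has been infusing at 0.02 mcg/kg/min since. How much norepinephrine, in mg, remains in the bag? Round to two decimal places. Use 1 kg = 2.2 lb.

Weight = 148 lb ÷ 2.2 lb/kg = 67.27273 kg
Dose = 0.02 mcg/kg/min × 67.27273 kg = 1.345455 mcg/min
1.345455 mcg/min × 60 min/hr = 80.72727 mcg/hr
Concentration = 8 mg ÷ 327 mL = 0.02446483 mg/mL = 24.46483 mcg/mL
Rate = 80.72727 mcg/hr ÷ 24.46483 mcg/mL = 3.299727 mL/hr
Volume infused = 3.299727 mL/hr × 59.6 hr = 196.6637 mL
Volume remaining = 327 − 196.6637 = 130.3363 mL
Drug remaining = 130.3363 mL × 24.46483 mcg/mL = 3188.655 mcg = 3.188655 mg

3.19 mg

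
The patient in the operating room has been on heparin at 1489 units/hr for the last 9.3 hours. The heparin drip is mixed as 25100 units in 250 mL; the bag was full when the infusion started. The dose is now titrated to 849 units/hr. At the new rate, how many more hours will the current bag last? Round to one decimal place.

Initial rate:
Concentration = 25100 units ÷ 250 mL = 100.4 units/mL
Rate = 1489 units/hr ÷ 100.4 units/mL = 14.83068 mL/hr
Volume infused so far = 14.83068 mL/hr × 9.3 hr = 137.9253 mL
Volume remaining = 250 − 137.9253 = 112.0747 mL
New rate:
Rate = 849 units/hr ÷ 100.4 units/mL = 8.456175 mL/hr
Time remaining = 112.0747 mL ÷ 8.456175 mL/hr = 13.25359 hr

13.3 hours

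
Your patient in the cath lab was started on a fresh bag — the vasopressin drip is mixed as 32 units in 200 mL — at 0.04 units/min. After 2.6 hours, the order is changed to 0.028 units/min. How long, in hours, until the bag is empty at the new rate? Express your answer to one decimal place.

15.3 hours

Initial rate:
0.04 units/min × 60 min/hr = 2.4 units/hr
Concentration = 32 units ÷ 200 mL = 0.16 units/mL
Rate = 2.4 units/hr ÷ 0.16 units/mL = 15 mL/hr
Volume infused so far = 15 mL/hr × 2.6 hr = 39 mL
Volume remaining = 200 − 39 = 161 mL
New rate:
0.028 units/min × 60 min/hr = 1.68 units/hr
Rate = 1.68 units/hr ÷ 0.16 units/mL = 10.5 mL/hr
Time remaining = 161 mL ÷ 10.5 mL/hr = 15.33333 hr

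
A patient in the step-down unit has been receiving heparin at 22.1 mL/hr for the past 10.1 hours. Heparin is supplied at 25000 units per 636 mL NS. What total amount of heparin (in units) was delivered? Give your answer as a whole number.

Concentration = 25000 units ÷ 636 mL = 39.30818 units/mL
Drug rate = 22.1 mL/hr × 39.30818 units/mL = 868.7107 units/hr
Total = 868.7107 units/hr × 10.1 hr = 8773.978 units

8774 units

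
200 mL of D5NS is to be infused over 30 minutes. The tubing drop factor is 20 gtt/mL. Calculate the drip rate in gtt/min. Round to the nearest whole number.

200 mL ÷ (30 min) = 6.666667 mL/min
6.666667 mL/min × 20 gtt/mL = 133.3333 gtt/min

133 gtt/min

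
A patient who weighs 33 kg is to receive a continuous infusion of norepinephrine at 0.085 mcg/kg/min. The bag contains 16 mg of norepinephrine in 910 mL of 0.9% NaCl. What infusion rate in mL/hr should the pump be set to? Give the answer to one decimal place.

Dose = 0.085 mcg/kg/min × 33 kg = 2.805 mcg/min
2.805 mcg/min × 60 min/hr = 168.3 mcg/hr
Concentration = 16 mg ÷ 910 mL = 0.01758242 mg/mL = 17.58242 mcg/mL
Rate = 168.3 mcg/hr ÷ 17.58242 mcg/mL = 9.572062 mL/hr

9.6 mL/hr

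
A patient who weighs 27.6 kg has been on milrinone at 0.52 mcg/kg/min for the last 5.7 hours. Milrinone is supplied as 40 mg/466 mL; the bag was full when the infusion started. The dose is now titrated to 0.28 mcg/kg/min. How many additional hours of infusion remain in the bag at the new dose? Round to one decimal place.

75.7 hours

Initial rate:
Dose = 0.52 mcg/kg/min × 27.6 kg = 14.352 mcg/min
14.352 mcg/min × 60 min/hr = 861.12 mcg/hr
Concentration = 40 mg ÷ 466 mL = 0.08583691 mg/mL = 85.83691 mcg/mL
Rate = 861.12 mcg/hr ÷ 85.83691 mcg/mL = 10.03205 mL/hr
Volume infused so far = 10.03205 mL/hr × 5.7 hr = 57.18267 mL
Volume remaining = 466 − 57.18267 = 408.8173 mL
New rate:
Dose = 0.28 mcg/kg/min × 27.6 kg = 7.728 mcg/min
7.728 mcg/min × 60 min/hr = 463.68 mcg/hr
Rate = 463.68 mcg/hr ÷ 85.83691 mcg/mL = 5.401872 mL/hr
Time remaining = 408.8173 mL ÷ 5.401872 mL/hr = 75.68068 hr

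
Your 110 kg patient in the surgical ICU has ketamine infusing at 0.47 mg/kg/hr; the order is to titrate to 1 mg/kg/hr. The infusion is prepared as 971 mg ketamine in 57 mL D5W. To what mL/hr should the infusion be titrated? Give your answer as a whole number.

Dose = 1 mg/kg/hr × 110 kg = 110 mg/hr
Concentration = 971 mg ÷ 57 mL = 17.03509 mg/mL
Rate = 110 mg/hr ÷ 17.03509 mg/mL = 6.457261 mL/hr

6 mL/hr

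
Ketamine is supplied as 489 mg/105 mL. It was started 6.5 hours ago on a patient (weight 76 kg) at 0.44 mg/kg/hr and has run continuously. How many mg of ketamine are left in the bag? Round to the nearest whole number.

272 mg

Dose = 0.44 mg/kg/hr × 76 kg = 33.44 mg/hr
Concentration = 489 mg ÷ 105 mL = 4.657143 mg/mL
Rate = 33.44 mg/hr ÷ 4.657143 mg/mL = 7.180368 mL/hr
Volume infused = 7.180368 mL/hr × 6.5 hr = 46.67239 mL
Volume remaining = 105 − 46.67239 = 58.32761 mL
Drug remaining = 58.32761 mL × 4.657143 mg/mL = 271.64 mg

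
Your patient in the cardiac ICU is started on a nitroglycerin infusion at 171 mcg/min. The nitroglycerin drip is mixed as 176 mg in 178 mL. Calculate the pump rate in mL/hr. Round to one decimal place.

10.4 mL/hr

171 mcg/min × 60 min/hr = 10260 mcg/hr
Concentration = 176 mg ÷ 178 mL = 0.988764 mg/mL = 988.764 mcg/mL
Rate = 10260 mcg/hr ÷ 988.764 mcg/mL = 10.37659 mL/hr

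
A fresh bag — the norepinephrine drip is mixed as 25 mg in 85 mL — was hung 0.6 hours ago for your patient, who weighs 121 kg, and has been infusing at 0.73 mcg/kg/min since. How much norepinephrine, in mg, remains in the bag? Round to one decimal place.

21.8 mg

Dose = 0.73 mcg/kg/min × 121 kg = 88.33 mcg/min
88.33 mcg/min × 60 min/hr = 5299.8 mcg/hr
Concentration = 25 mg ÷ 85 mL = 0.2941176 mg/mL = 294.1176 mcg/mL
Rate = 5299.8 mcg/hr ÷ 294.1176 mcg/mL = 18.01932 mL/hr
Volume infused = 18.01932 mL/hr × 0.6 hr = 10.81159 mL
Volume remaining = 85 − 10.81159 = 74.18841 mL
Drug remaining = 74.18841 mL × 294.1176 mcg/mL = 21820.12 mcg = 21.82012 mg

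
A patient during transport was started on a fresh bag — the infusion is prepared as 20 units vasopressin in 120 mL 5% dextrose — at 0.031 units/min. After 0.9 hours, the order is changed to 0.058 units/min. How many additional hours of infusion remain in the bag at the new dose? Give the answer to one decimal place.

Initial rate:
0.031 units/min × 60 min/hr = 1.86 units/hr
Concentration = 20 units ÷ 120 mL = 0.1666667 units/mL
Rate = 1.86 units/hr ÷ 0.1666667 units/mL = 11.16 mL/hr
Volume infused so far = 11.16 mL/hr × 0.9 hr = 10.044 mL
Volume remaining = 120 − 10.044 = 109.956 mL
New rate:
0.058 units/min × 60 min/hr = 3.48 units/hr
Rate = 3.48 units/hr ÷ 0.1666667 units/mL = 20.88 mL/hr
Time remaining = 109.956 mL ÷ 20.88 mL/hr = 5.266092 hr

5.3 hours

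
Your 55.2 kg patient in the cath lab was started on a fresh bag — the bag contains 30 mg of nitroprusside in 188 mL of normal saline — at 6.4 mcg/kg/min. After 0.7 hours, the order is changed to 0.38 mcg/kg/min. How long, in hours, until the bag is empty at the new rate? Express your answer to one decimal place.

12.0 hours

Initial rate:
Dose = 6.4 mcg/kg/min × 55.2 kg = 353.28 mcg/min
353.28 mcg/min × 60 min/hr = 21196.8 mcg/hr
Concentration = 30 mg ÷ 188 mL = 0.1595745 mg/mL = 159.5745 mcg/mL
Rate = 21196.8 mcg/hr ÷ 159.5745 mcg/mL = 132.8333 mL/hr
Volume infused so far = 132.8333 mL/hr × 0.7 hr = 92.9833 mL
Volume remaining = 188 − 92.9833 = 95.0167 mL
New rate:
Dose = 0.38 mcg/kg/min × 55.2 kg = 20.976 mcg/min
20.976 mcg/min × 60 min/hr = 1258.56 mcg/hr
Rate = 1258.56 mcg/hr ÷ 159.5745 mcg/mL = 7.886976 mL/hr
Time remaining = 95.0167 mL ÷ 7.886976 mL/hr = 12.04729 hr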